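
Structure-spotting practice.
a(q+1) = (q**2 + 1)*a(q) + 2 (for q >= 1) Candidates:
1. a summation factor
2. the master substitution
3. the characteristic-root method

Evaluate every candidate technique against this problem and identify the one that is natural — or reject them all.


Verdict: a summation factor — rescale the sequence by the product of the weights q**2 + 1 so far — the recurrence collapses to a plain running sum.
- a summation factor: yes — fits the structure here.
- the master substitution: the recursion shifts the index rather than dividing it.
- the characteristic-root method — the coefficients vary with the index, breaking the constant-coefficient structure the method needs.


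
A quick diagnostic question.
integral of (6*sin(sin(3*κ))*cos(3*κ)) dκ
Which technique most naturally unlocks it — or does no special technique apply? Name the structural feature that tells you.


Method: u-substitution — structure check: outer function, inner expression sin(3*κ), inner derivative as a factor — the classic u = sin(3*κ) pattern.


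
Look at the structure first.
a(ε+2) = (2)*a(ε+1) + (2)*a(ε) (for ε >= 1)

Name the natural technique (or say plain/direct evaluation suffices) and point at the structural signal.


Technique: the characteristic-root method — the recurrence is linear and homogeneous with constant coefficients, so the ansatz r^ε turns it into a polynomial equation for r.


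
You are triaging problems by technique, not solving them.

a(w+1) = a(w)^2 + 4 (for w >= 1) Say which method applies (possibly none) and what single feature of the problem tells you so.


Technique: no special technique — the map from one term to the next is curved, not linear, so linear closed-form machinery does not attach.


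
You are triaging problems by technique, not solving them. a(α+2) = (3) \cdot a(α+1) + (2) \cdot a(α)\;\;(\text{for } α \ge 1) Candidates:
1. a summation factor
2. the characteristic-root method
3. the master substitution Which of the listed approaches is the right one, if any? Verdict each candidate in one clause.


Method: the characteristic-root method — fixed numeric weights on consecutive terms and no forcing term added: the root method in its home territory.
- a summation factor: a summation factor telescopes one-step recursions; this one carries higher-order memory.
- the characteristic-root method — applicable, and directly so.
- the master substitution — the recursive argument is a shift of the index, not a fixed fraction of it.


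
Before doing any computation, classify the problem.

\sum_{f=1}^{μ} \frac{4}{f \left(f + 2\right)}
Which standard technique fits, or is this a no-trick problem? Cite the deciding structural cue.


Diagnosis: telescoping — split \frac{4}{f \left(f + 2\right)} by partial fractions and the pieces are one function at shifted arguments — interior terms cancel.


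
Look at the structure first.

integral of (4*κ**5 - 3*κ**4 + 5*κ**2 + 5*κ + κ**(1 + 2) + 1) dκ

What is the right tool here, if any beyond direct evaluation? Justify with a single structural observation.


Method: no special technique — every term is a constant multiple of a power of κ; term-wise power-rule integration needs no preliminary transformation.


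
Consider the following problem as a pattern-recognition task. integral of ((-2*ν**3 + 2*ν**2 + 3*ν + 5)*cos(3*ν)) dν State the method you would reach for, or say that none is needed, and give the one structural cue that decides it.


Method: integration by parts — differentiate -2*ν**3 + 2*ν**2 + 3*ν + 5, integrate cos(3*ν): each pass lowers the polynomial degree, so parts terminates.


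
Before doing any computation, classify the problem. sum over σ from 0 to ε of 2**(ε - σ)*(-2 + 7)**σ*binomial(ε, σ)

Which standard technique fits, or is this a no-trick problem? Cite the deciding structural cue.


Method: the binomial theorem — the binomial coefficients weight matched powers of (-2 + 7) and 2, which is exactly the expansion of a binomial power.


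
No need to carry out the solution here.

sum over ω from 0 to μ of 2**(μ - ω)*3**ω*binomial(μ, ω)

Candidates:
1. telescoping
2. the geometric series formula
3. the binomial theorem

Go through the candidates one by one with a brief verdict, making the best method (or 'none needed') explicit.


Technique: the binomial theorem — binomial(μ, ω) weighting matched powers of 3 and 2 is the expanded form of (3 + 2)^μ — fold it back up.
- telescoping: computed from the summand as displayed, the partial sums build up without the pairwise collapse telescoping exploits.
- the geometric series formula — dividing successive terms gives an index-dependent quantity, not a constant.
- the binomial theorem — a fit — the right tool for this form.


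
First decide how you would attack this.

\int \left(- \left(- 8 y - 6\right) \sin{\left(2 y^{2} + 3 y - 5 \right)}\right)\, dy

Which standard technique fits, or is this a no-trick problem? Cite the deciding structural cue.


Diagnosis: u-substitution — collected, the integrand has one factor that is, up to a constant, the derivative of an inner expression the rest depends on — substitute for that inner expression.


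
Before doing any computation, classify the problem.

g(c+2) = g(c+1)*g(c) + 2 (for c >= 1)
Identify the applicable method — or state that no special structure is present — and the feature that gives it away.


Verdict: no special technique — a nonlinear dependence on earlier terms breaks linearity, and with it every superposition-based closed form.


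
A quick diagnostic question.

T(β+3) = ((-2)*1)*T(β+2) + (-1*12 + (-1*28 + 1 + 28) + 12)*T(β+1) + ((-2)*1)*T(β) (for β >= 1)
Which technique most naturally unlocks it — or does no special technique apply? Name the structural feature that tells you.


Best approach: the characteristic-root method — linear, homogeneous, constant coefficients: solutions of the form r^β exist — find the roots of the characteristic polynomial.


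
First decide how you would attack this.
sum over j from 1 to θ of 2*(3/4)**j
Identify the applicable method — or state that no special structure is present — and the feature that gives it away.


Best approach: the geometric series formula — consecutive terms stand in a fixed index-free ratio — the geometric sum formula closes it.


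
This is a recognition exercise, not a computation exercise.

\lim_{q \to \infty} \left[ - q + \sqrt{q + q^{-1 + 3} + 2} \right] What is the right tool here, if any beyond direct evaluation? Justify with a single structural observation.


Method: conjugate multiplication — this difference gives up after one conjugate multiplication — the radical structure cancels against its conjugate.


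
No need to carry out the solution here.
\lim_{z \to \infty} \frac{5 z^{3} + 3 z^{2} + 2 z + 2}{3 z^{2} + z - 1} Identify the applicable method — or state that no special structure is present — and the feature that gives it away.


Diagnosis: dominant-term comparison — growth-rate triage: the leading powers of z decide the limit, everything else is noise. Viewed as a single quotient this is an ∞/∞ form — an at-infinity application of l'Hôpital's rule would also resolve it; comparing leading growth reads the answer without differentiating.


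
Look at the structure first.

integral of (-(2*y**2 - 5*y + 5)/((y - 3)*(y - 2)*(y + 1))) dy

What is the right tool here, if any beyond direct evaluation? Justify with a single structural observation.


Best approach: partial fractions — the bottom factors while the top stays lower-degree — split into simple fractions and integrate piece by piece.


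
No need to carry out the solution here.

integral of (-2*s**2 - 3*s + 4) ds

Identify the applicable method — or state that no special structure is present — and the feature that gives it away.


Verdict: no special technique — a term-by-term power-rule job in s; no substitution or rearrangement earns its keep here.


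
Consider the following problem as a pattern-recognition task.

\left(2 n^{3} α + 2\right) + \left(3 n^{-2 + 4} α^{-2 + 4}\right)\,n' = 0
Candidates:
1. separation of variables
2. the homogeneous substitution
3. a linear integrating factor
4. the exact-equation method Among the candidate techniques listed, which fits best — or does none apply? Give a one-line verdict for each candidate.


Method: the exact-equation method — because the two cross partials coincide, the form is conservative as written — recover its potential in (α, n).
- separation of variables — the two dependences do not factor apart.
- the homogeneous substitution: the slope changes under joint rescaling, failing the degree-zero test.
- a linear integrating factor — a nonlinear term in the unknown puts this outside the integrating-factor template.
- the exact-equation method: a fit — the right tool for this form.


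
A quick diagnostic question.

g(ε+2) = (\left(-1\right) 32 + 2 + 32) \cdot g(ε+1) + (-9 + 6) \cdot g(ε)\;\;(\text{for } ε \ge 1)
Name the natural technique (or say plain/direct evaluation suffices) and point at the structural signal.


Verdict: the characteristic-root method — the recurrence treats every index alike (constant coefficients, no forcing) — precisely the regime where r^ε trials close it.


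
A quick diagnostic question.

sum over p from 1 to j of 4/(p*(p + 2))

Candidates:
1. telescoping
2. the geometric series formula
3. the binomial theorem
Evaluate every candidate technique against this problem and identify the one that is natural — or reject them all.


Technique: telescoping — one partial-fraction pass turns 4/(p*(p + 2)) into a shifted difference, and shifted differences telescope.
- telescoping: yes — fits the structure here.
- the geometric series formula: there is no constant term-to-term ratio.
- the binomial theorem — the terms do not reassemble into a binomial power.


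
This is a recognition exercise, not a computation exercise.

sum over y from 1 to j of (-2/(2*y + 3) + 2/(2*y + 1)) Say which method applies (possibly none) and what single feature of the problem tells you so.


Verdict: telescoping — the piece each term subtracts is 2/(2*y + 1) advanced by one index, and it reappears with a plus sign leading the following term — the sum collapses to its boundary terms.


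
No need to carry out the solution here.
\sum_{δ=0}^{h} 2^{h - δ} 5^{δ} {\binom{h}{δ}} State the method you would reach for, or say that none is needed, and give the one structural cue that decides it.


Technique: the binomial theorem — the binomial coefficients weight matched powers of 5 and 2, which is exactly the expansion of a binomial power.


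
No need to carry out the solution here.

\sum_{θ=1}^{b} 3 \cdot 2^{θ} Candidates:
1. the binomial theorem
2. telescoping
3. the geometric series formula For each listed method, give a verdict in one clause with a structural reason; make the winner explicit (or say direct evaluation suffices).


Method: the geometric series formula — each term is 2 times the previous one, so the geometric-series formula applies directly.
- the binomial theorem — the terms do not reassemble into a binomial power.
- telescoping — in the displayed form, no term reappears at a neighboring index to cancel against.
- the geometric series formula: yes, a natural case for it.


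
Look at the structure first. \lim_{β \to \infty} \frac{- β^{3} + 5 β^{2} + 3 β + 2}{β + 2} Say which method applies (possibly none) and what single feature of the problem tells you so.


Technique: dominant-term comparison — divide through by the highest power of β; every lower-order term dies and the dominant terms decide the limit. l'Hôpital's at-infinity variant applies to the expression viewed as a single quotient; the leading-term comparison is the direct route.


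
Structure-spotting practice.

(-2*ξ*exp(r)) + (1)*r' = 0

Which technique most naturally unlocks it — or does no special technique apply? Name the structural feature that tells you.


Diagnosis: separation of variables — solved for the derivative, the right side splits multiplicatively into a function of each variable alone — divide and integrate each side.


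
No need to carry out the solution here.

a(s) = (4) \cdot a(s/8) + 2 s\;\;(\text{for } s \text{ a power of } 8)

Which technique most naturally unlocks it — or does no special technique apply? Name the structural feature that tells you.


Verdict: the master substitution — the argument shrinks by the factor 8, so measure the index on a logarithmic scale and the recursion becomes a shift.


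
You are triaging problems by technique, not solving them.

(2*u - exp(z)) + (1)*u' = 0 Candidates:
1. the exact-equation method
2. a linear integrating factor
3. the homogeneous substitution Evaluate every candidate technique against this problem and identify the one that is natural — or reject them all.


Diagnosis: a linear integrating factor — u appears only to the first power with coefficient 2 — the classic integrating-factor setup.
- the exact-equation method: no potential function has this form as its differential, as written.
- a linear integrating factor: applies; the problem has the shape this method handles.
- the homogeneous substitution: rescaling both variables together changes the slope, so no ratio substitution collapses it.


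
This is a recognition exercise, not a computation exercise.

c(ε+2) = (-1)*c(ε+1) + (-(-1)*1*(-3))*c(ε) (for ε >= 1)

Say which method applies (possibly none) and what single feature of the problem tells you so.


Technique: the characteristic-root method — no index-dependence in the weights and nothing inhomogeneous: classic characteristic-equation setup.


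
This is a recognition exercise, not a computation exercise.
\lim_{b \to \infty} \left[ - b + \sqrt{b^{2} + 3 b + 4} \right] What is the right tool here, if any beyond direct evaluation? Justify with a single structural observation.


Diagnosis: conjugate multiplication — divergence minus divergence hides a finite answer — expose it by pairing \sqrt{b^{2} + 3 b + 4} - b with its conjugate.


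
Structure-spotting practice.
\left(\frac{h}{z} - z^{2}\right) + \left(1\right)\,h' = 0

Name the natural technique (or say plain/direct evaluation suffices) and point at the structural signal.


Best approach: a linear integrating factor — the unknown enters only to the first power against a nonzero forcing term — the integrating-factor template applies directly.


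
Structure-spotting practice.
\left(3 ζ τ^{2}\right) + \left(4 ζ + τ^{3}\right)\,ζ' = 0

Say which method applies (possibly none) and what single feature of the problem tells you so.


Best approach: the exact-equation method — this form is already the differential of something: the matching mixed partials of 3 ζ τ^{2} and 4 ζ + τ^{3} prove it.


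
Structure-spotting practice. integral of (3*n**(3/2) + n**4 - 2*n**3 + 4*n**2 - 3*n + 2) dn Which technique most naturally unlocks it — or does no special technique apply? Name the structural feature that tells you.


Diagnosis: no special technique — a term-by-term power-rule job in n; no substitution or rearrangement earns its keep here.


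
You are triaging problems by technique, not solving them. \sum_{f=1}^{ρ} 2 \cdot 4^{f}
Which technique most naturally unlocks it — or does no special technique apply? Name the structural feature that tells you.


Method: the geometric series formula — term-over-term division gives 4 every time — index-free ratio, geometric sum formula applies.


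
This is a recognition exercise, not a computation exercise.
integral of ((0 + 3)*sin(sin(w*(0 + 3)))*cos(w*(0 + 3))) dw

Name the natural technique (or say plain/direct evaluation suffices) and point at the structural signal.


Best approach: u-substitution — structure check: outer function, inner expression sin(w*(0 + 3)), inner derivative as a factor — the classic u = sin(w*(0 + 3)) pattern.


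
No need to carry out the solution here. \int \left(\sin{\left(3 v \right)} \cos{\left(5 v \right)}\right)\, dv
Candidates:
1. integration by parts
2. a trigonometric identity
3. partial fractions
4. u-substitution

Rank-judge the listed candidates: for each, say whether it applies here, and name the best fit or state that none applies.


Verdict: a trigonometric identity — the product \sin{\left(3 v \right)} \cos{\left(5 v \right)} converts to a sum of single-frequency sinusoids via the product-to-sum identity.
- integration by parts — not the fit here: there is no polynomial factor to ladder down — parts can still close the trigonometric product by recursion, though the identity rewrite is the direct route.
- a trigonometric identity: applicable, and directly so.
- partial fractions — there is no rational-function structure to decompose.
- u-substitution — no subexpression of the integrand pairs with its own derivative as a factor — individual terms may offer their own substitutions, but any change of variable covering the whole integral would have to be constructed from outside the expression.


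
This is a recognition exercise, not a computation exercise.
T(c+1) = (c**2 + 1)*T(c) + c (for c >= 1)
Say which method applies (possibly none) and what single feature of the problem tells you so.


Method: a summation factor — first-order, linear, moving coefficient c**2 + 1: the discrete analogue of an integrating factor handles it.


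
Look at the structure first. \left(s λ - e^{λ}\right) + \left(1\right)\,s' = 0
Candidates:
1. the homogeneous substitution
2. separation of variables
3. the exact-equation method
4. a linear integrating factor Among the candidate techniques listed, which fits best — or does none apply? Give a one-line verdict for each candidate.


Method: a linear integrating factor — s appears only to the first power with coefficient λ — the classic integrating-factor setup.
- the homogeneous substitution: the slope is not a function of the ratio of the variables alone.
- separation of variables — the two dependences are entangled, not a clean product of one-variable pieces.
- the exact-equation method: the cross partial derivatives disagree, so no single potential exists.
- a linear integrating factor — applicable, and directly so.


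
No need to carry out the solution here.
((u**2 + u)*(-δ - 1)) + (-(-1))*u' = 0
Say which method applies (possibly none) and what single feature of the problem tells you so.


Method: separation of variables — solved for the derivative, the right side splits multiplicatively into a function of each variable alone — divide and integrate each side. A Bernoulli substitution applies to this equation as given; separation takes the same equation in its displayed form.


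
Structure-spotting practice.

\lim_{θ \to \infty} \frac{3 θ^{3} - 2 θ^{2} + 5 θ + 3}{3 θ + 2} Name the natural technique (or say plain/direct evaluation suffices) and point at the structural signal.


Best approach: dominant-term comparison — divide by the highest power of θ present: lower-order terms vanish and the dominant ratio remains. l'Hôpital's at-infinity variant applies to the expression viewed as a single quotient; the leading-term comparison is the direct route.


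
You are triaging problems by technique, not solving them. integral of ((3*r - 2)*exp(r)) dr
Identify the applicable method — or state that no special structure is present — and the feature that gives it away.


Method: integration by parts — the integrand splits as 3*r - 2 times exp(r) — repeatedly differentiating the polynomial part kills it, which is the parts ladder.


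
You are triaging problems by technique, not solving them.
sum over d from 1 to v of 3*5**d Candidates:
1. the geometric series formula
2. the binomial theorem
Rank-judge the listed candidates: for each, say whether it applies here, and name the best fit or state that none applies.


Best approach: the geometric series formula — consecutive terms stand in a fixed index-free ratio — the geometric sum formula closes it.
- the geometric series formula — applicable, and directly so.
- the binomial theorem — no binomial coefficients pair with matched powers.


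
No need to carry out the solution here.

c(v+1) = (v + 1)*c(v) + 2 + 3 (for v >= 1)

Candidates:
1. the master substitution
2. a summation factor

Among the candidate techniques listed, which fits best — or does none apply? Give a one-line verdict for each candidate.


Best approach: a summation factor — first-order linear but the coefficient v + 1 moves with the index — divide by the cumulative product and telescope.
- the master substitution: no fixed divisor shrinks the index between calls.
- a summation factor — yes, a natural case for it.


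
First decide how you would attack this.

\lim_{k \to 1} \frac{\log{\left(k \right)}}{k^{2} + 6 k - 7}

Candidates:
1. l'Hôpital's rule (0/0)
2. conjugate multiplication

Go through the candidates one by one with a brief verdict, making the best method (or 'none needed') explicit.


Diagnosis: l'Hôpital's rule (0/0) — numerator and denominator both vanish at 1 — a genuine 0/0 form, which is exactly when l'Hôpital applies. Expanding numerator and denominator to first order gives the same value — the rule automates exactly that.
- l'Hôpital's rule (0/0): yes, a natural case for it.
- conjugate multiplication — there is no infinity-minus-infinity radical difference to rationalize.


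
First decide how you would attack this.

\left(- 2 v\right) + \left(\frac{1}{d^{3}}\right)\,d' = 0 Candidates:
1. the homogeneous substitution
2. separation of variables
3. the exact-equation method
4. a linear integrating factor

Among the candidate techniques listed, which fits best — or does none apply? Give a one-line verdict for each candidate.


Diagnosis: separation of variables — one side of the product carries the independent variable, the other the unknown — the textbook separation shape.
- the homogeneous substitution: rescaling both variables together changes the slope, so no ratio substitution collapses it.
- separation of variables: applicable, and directly so.
- the exact-equation method — the cross-partial test holds only vacuously — each coefficient lives in its own variable, so the exactness machinery reads no structure the split form does not already show.
- a linear integrating factor: the unknown enters nonlinearly (through a power, a denominator, or a transcendental function), which the linear integrating-factor recipe cannot absorb as-is — any repair would come from a preliminary substitution, not the factor.


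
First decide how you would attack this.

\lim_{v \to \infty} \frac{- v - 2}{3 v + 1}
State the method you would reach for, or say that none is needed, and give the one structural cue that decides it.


Verdict: dominant-term comparison — as v grows, only the highest-degree terms matter — compare leading terms and read the limit off. Differentiating the expression as a single quotient would eventually settle it as well; matching dominant growth settles it immediately.


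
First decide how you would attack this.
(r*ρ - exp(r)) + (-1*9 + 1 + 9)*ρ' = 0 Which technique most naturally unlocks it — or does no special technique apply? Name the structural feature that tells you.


Verdict: a linear integrating factor — first power of ρ, nonzero forcing: the integrating-factor recipe applies verbatim with p = r.


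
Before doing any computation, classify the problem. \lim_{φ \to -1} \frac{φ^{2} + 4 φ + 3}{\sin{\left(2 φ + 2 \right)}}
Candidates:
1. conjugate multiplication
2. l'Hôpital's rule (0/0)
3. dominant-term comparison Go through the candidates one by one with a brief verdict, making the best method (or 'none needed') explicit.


Best approach: l'Hôpital's rule (0/0) — plug in -1: top and bottom both hit zero, so differentiate each and retry. A local series expansion at the point resolves it as well; the rule is the packaged version of that step.
- conjugate multiplication: there are no radicals in tension whose conjugate would simplify matters.
- l'Hôpital's rule (0/0) — yes — fits the structure here.
- dominant-term comparison — leading-power comparison does not apply to this form.


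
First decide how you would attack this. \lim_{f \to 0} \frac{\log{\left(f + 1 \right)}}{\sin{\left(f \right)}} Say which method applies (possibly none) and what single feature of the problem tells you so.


Technique: l'Hôpital's rule (0/0) — the 0/0 form at 0 is the signature situation for l'Hôpital's rule. The standard small-argument limits would also carry it; the rule is the systematic route.


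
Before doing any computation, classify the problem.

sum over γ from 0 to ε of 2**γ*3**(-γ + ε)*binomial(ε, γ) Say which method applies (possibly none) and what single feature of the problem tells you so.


Best approach: the binomial theorem — the binomial coefficients weight matched powers of 2 and 3, which is exactly the expansion of a binomial power.


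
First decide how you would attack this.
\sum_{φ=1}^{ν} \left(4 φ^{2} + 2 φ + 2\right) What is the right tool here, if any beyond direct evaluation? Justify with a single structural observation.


Verdict: no special technique — recognize the absence of structure: constant-multiple powers of φ summed plainly, no special method required.


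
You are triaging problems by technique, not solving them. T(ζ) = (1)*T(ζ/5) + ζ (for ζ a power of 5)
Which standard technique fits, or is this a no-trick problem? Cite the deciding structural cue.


Diagnosis: the master substitution — a divide-and-conquer shape: argument ζ/5, so change variables with ζ = 5^m and solve the linear version.


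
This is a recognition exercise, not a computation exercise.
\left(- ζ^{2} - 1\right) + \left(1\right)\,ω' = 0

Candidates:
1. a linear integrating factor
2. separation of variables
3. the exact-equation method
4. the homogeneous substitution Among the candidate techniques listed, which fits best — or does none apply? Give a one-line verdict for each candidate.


Verdict: no special technique — solved for the derivative, ω never appears on the right — this is a direct integration in ζ, not a differential-equations problem at heart.
- a linear integrating factor — with the unknown absent the integrating factor is a formality; direct integration is the working structure.
- separation of variables — with no unknown in the slope, separating variables is a formality — the equation integrates directly.
- the exact-equation method — no dependence on the unknown anywhere: exactness is a label without content here.
- the homogeneous substitution — solved for the derivative, the right side changes under joint scaling of the two variables.


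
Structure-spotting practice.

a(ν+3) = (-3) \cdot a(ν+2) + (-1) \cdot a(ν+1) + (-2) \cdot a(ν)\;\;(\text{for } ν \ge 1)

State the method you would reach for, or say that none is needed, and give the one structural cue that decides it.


Verdict: the characteristic-root method — every coefficient is a fixed number and the forcing is zero — substitute r^ν and read off the root equation.


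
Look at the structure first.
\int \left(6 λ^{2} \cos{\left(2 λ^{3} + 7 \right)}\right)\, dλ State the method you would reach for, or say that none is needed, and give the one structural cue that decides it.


Technique: u-substitution — differentiating the inner expression 2 λ^{3} + 7 produces the factor 6 λ^{2} up to a constant multiple, so substituting u = 2 λ^{3} + 7 reduces everything to a one-variable integral in u.


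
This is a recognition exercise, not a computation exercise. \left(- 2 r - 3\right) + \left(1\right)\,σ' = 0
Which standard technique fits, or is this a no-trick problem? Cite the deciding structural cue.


Technique: no special technique — solved for the derivative, no σ appears — this is antidifferentiation in r wearing ODE clothing.


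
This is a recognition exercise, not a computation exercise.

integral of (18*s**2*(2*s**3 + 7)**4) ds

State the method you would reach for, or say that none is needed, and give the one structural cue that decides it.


Verdict: u-substitution — viewed as a product, the integrand is a composition evaluated at 2*s**3 + 7 times (a constant multiple of) that inner expression's derivative, so u = 2*s**3 + 7 makes it elementary. Multiplying out and using the power rule would succeed as well, just with far more bookkeeping.


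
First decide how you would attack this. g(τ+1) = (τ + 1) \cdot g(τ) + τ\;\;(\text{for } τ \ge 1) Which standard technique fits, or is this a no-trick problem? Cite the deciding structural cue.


Method: a summation factor — with the index-dependent coefficient τ + 1, dividing by the cumulative product turns the left side into a pure difference.


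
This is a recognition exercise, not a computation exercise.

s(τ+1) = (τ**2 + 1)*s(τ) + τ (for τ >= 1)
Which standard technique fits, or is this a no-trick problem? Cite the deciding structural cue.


Method: a summation factor — an index-dependent multiplier τ**2 + 1 rules out characteristic roots; a summation factor converts it to a pure difference.


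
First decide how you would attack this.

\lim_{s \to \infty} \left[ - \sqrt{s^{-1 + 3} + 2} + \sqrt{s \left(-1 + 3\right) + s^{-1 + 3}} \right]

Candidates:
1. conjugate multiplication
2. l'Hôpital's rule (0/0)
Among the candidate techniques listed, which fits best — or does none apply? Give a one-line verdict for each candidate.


Technique: conjugate multiplication — an infinity-minus-infinity difference with a surviving radical — multiply by the conjugate to cancel the divergence.
- conjugate multiplication: yes, a natural case for it.
- l'Hôpital's rule (0/0): the expression is a difference driving to ∞ − ∞, not a 0/0 quotient — there is no ratio for the rule to differentiate.


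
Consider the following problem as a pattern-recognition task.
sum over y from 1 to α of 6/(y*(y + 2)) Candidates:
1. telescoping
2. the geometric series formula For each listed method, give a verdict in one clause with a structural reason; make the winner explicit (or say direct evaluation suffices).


Technique: telescoping — the summand 6/(y*(y + 2)) decomposes into fractions whose poles differ by an integer shift — the series collapses.
- telescoping: yes — fits the structure here.
- the geometric series formula — consecutive terms are not related by a fixed multiplier.


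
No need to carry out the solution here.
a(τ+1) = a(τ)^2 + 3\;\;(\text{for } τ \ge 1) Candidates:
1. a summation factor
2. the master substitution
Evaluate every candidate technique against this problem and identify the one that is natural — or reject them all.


Method: no special technique — the recurrence is nonlinear in the sequence terms; no linear-recurrence method fits it as written — one iterates or studies it directly.
- a summation factor: the recursion is nonlinear — outside the first-order linear family a summation factor addresses.
- the master substitution — this is shift-type recursion, outside the divide-and-conquer template.


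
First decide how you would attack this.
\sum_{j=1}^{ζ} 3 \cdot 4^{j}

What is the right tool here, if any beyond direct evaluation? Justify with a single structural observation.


Diagnosis: the geometric series formula — the ratio of consecutive terms is the constant 4, independent of the index — a geometric sum.


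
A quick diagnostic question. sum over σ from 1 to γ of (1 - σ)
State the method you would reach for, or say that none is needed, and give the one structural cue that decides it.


Method: no special technique — recognize the absence of structure: constant-multiple powers of σ summed plainly, no special method required.


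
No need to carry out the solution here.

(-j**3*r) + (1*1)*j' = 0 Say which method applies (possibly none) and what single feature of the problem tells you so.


Method: separation of variables — solved for the derivative, the right side factors as r times j**3 — all r-dependence separates from all j-dependence.


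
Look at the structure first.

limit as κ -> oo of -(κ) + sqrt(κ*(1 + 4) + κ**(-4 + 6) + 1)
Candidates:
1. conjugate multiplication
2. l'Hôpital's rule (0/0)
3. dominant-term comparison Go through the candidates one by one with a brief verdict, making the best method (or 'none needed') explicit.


Best approach: conjugate multiplication — two divergent pieces with a minus sign between them and a radical in the mix: rationalize sqrt(κ*(1 + 4) + κ**(-4 + 6) + 1) - κ before any limit law applies.
- conjugate multiplication — yes, a natural case for it.
- l'Hôpital's rule (0/0): substitution produces ∞ − ∞ rather than a vanishing quotient; the rule needs a 0/0 ratio to act on.
- dominant-term comparison: no ranking of term growth rates resolves the limit here.


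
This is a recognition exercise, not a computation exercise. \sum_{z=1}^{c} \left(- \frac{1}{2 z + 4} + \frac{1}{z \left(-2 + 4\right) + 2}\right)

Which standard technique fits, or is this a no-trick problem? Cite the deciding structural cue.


Method: telescoping — each term adds \frac{1}{z \left(-2 + 4\right) + 2} and subtracts the same expression advanced one index; that subtracted piece cancels against the next term's added copy — only the boundary terms survive.


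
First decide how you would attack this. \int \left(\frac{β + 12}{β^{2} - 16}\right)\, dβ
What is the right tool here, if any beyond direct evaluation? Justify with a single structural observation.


Diagnosis: partial fractions — β^{2} - 16 splits into linear pieces, so the quotient is a sum of simple fractions — decompose before integrating.


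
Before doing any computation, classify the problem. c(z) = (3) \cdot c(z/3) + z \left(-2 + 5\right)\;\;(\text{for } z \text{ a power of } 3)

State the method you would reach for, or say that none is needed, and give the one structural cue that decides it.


Technique: the master substitution — treat m = log base 3 of z as the new clock: one recursion step advances m by one while z scales by 3.


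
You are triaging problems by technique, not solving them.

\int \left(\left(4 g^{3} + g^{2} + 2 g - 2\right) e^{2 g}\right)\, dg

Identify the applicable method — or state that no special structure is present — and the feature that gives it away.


Best approach: integration by parts — the integrand splits as 4 g^{3} + g^{2} + 2 g - 2 times e^{2 g} — repeatedly differentiating the polynomial part kills it, which is the parts ladder.


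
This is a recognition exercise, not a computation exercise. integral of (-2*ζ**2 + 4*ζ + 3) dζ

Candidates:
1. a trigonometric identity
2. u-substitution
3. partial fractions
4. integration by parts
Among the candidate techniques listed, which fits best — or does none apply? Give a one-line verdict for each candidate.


Method: no special technique — nothing composite, nothing rational, nothing trigonometric — each constant-multiple power of ζ integrates by the power rule alone.
- a trigonometric identity: there is no trigonometric structure at all — the integrand carries no sine or cosine to rewrite.
- u-substitution — no substitution does more than relabel what direct integration already handles.
- partial fractions — there is no rational-function structure to decompose.
- integration by parts: splitting off a factor buys nothing — the integrand integrates directly without parts.


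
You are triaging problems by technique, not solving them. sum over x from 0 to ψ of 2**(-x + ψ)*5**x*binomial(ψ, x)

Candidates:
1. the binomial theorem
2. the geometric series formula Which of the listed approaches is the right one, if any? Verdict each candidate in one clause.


Diagnosis: the binomial theorem — terms weighting binomial(ψ, x) against matched powers of 5 and 2 reassemble into (5 + 2)^ψ by the binomial theorem.
- the binomial theorem: applicable, and directly so.
- the geometric series formula — the term-to-term ratio drifts with the index — the one thing the geometric formula cannot absorb.


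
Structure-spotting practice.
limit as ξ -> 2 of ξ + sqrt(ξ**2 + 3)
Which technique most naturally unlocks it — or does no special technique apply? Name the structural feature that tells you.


Method: no special technique — no zero denominators, no indeterminate clash at 2 — substitute and read off the value.


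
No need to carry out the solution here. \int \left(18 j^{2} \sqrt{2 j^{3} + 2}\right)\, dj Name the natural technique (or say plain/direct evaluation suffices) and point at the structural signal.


Diagnosis: u-substitution — differentiating the inner expression 2 j^{3} + 2 produces the factor 18 j^{2} up to a constant multiple, so substituting u = 2 j^{3} + 2 reduces everything to a one-variable integral in u.


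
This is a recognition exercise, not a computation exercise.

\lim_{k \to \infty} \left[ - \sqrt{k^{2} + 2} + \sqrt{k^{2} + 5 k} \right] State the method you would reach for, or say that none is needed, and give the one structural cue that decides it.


Diagnosis: conjugate multiplication — the ∞ − ∞ radical form is the exact trigger for the conjugate maneuver.


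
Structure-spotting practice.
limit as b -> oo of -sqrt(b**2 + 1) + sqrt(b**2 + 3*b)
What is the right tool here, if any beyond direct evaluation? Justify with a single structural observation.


Verdict: conjugate multiplication — neither sqrt(b**2 + 3*b) nor sqrt(b**2 + 1) converges alone, so rewrite their difference as a conjugate-rationalized quotient first.


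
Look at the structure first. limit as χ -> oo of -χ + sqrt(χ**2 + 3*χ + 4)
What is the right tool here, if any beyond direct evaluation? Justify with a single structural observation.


Method: conjugate multiplication — both pieces blow up but their difference is finite; the conjugate trick rationalizes sqrt(χ**2 + 3*χ + 4) - χ.


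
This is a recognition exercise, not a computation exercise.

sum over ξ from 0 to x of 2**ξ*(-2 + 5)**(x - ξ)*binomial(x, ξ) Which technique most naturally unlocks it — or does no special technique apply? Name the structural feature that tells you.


Diagnosis: the binomial theorem — the summand is term ξ of a binomial expansion in 2 and (-2 + 5); the whole sum is a single power.


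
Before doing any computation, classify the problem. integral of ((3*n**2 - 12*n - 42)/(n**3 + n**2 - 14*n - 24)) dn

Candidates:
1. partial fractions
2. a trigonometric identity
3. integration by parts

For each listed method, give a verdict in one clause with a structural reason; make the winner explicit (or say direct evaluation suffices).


Best approach: partial fractions — the denominator n**3 + n**2 - 14*n - 24 factors, so the quotient decomposes into elementary partial fractions term by term.
- partial fractions: yes — fits the structure here.
- a trigonometric identity: no sine or cosine appears, so there is nothing for a trigonometric identity to act on.
- integration by parts — the integrand does not split as a nonconstant polynomial times an exp, sine, cosine of a linear argument, or logarithm — no polynomial-kernel parts product to differentiate one side of.


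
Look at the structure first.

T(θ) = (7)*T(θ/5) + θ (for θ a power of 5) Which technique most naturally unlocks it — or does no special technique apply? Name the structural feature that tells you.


Verdict: the master substitution — treat m = log base 5 of θ as the new clock: one recursion step advances m by one while θ scales by 5.


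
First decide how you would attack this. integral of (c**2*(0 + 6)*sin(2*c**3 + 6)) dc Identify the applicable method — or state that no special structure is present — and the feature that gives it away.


Verdict: u-substitution — collected, the integrand has one factor that is, up to a constant, the derivative of an inner expression the rest depends on — substitute for that inner expression.
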